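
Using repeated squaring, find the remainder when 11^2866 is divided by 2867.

914

11^1 ≡ 11 (mod 2867)
11^2 ≡ 11^2 = 121 ≡ 121 (mod 2867)
11^4 ≡ 121^2 = 14641 ≡ 306 (mod 2867)
11^8 ≡ 306^2 = 93636 ≡ 1892 (mod 2867)
11^16 ≡ 1892^2 = 3579664 ≡ 1648 (mod 2867)
11^32 ≡ 1648^2 = 2715904 ≡ 855 (mod 2867)
11^64 ≡ 855^2 = 731025 ≡ 2807 (mod 2867)
11^128 ≡ 2807^2 = 7879249 ≡ 733 (mod 2867)
11^256 ≡ 733^2 = 537289 ≡ 1160 (mod 2867)
11^512 ≡ 1160^2 = 1345600 ≡ 977 (mod 2867)
11^1024 ≡ 977^2 = 954529 ≡ 2685 (mod 2867)
11^2048 ≡ 2685^2 = 7209225 ≡ 1587 (mod 2867)
2866 = 2048 + 512 + 256 + 32 + 16 + 2 in binary powers of 2.
So 11^2866 ≡ 1587 · 977 · 1160 · 855 · 1648 · 121 ≡ 914 (mod 2867).
Since 914 ≠ 1, base 11 is a Fermat witness: 2867 is composite.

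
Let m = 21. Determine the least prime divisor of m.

21 is odd.
Digit sum 3, divisible by 3.

3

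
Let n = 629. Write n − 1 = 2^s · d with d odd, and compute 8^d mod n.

629 − 1 = 628 = 2^2 · 157, so d = 157.
8^1 ≡ 8 (mod 629)
8^2 ≡ 8^2 = 64 ≡ 64 (mod 629)
8^4 ≡ 64^2 = 4096 ≡ 322 (mod 629)
8^8 ≡ 322^2 = 103684 ≡ 528 (mod 629)
8^16 ≡ 528^2 = 278784 ≡ 137 (mod 629)
8^32 ≡ 137^2 = 18769 ≡ 528 (mod 629)
8^64 ≡ 528^2 = 278784 ≡ 137 (mod 629)
8^128 ≡ 137^2 = 18769 ≡ 528 (mod 629)
157 = 128 + 16 + 8 + 4 + 1 in binary powers of 2.
So 8^157 ≡ 528 · 137 · 528 · 322 · 8 ≡ 230 (mod 629).
Squaring chain: 230 → 64; never reaches −1, so base 8 is a Miller–Rabin witness that 629 is composite.

230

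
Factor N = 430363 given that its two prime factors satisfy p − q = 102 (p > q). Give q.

607

Since p = q + 102, we have 430363 = q(q + 102), so q² + 102q − 430363 = 0.
Discriminant: 102² + 4·430363 = 10404 + 1721452 = 1731856; √1731856 = 1316.
q = (−102 + 1316)/2 = 607, and p = q + 102 = 709.
Check: 607 · 709 = 430363.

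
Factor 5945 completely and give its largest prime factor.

5945 = 5 · 1189
1189 = 29 · 41
41 is prime.
So 5945 = 5 · 29 · 41; the largest prime factor is 41.

41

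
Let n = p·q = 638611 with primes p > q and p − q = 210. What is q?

Since p = q + 210, we have 638611 = q(q + 210), so q² + 210q − 638611 = 0.
Discriminant: 210² + 4·638611 = 44100 + 2554444 = 2598544; √2598544 = 1612.
q = (−210 + 1612)/2 = 701, and p = q + 210 = 911.
Check: 701 · 911 = 638611.

701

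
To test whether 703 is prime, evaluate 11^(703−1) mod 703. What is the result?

1

11^1 ≡ 11 (mod 703)
11^2 ≡ 11^2 = 121 ≡ 121 (mod 703)
11^4 ≡ 121^2 = 14641 ≡ 581 (mod 703)
11^8 ≡ 581^2 = 337561 ≡ 121 (mod 703)
11^16 ≡ 121^2 = 14641 ≡ 581 (mod 703)
11^32 ≡ 581^2 = 337561 ≡ 121 (mod 703)
11^64 ≡ 121^2 = 14641 ≡ 581 (mod 703)
11^128 ≡ 581^2 = 337561 ≡ 121 (mod 703)
11^256 ≡ 121^2 = 14641 ≡ 581 (mod 703)
11^512 ≡ 581^2 = 337561 ≡ 121 (mod 703)
702 = 512 + 128 + 32 + 16 + 8 + 4 + 2 in binary powers of 2.
So 11^702 ≡ 121 · 121 · 121 · 581 · 121 · 581 · 121 ≡ 1 (mod 703).
Since the result is 1, base 11 gives no evidence that 703 is composite.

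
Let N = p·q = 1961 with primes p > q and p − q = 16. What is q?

37

Since p = q + 16, we have 1961 = q(q + 16), so q² + 16q − 1961 = 0.
Discriminant: 16² + 4·1961 = 256 + 7844 = 8100; √8100 = 90.
q = (−16 + 90)/2 = 37, and p = q + 16 = 53.
Check: 37 · 53 = 1961.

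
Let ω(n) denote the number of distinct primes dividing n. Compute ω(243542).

243542 = 2 · 121771
121771 = 13 · 9367
9367 = 17 · 551
551 = 19 · 29
243542 = 2 · 13 · 17 · 19 · 29, which has 5 distinct prime factors.

5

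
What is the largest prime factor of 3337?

71

3337 = 47 · 71
71 is prime.
So 3337 = 47 · 71; the largest prime factor is 71.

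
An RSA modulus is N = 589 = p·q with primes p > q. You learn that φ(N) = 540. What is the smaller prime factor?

19

φ(n) = (p−1)(q−1) = n − (p+q) + 1, so p + q = 589 − 540 + 1 = 50.
p and q are the roots of t² − 50t + 589 = 0.
Discriminant: 50² − 4·589 = 2500 − 2356 = 144; √144 = 12.
q = (50 − 12)/2 = 19, p = (50 + 12)/2 = 31.
Check: 19 · 31 = 589.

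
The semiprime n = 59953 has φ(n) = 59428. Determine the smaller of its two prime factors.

φ(n) = (p−1)(q−1) = n − (p+q) + 1, so p + q = 59953 − 59428 + 1 = 526.
p and q are the roots of t² − 526t + 59953 = 0.
Discriminant: 526² − 4·59953 = 276676 − 239812 = 36864; √36864 = 192.
q = (526 − 192)/2 = 167, p = (526 + 192)/2 = 359.
Check: 167 · 359 = 59953.

167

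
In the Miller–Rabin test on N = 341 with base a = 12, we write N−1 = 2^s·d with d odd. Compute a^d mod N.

254

341 − 1 = 340 = 2^2 · 85, so d = 85.
12^1 ≡ 12 (mod 341)
12^2 ≡ 12^2 = 144 ≡ 144 (mod 341)
12^4 ≡ 144^2 = 20736 ≡ 276 (mod 341)
12^8 ≡ 276^2 = 76176 ≡ 133 (mod 341)
12^16 ≡ 133^2 = 17689 ≡ 298 (mod 341)
12^32 ≡ 298^2 = 88804 ≡ 144 (mod 341)
12^64 ≡ 144^2 = 20736 ≡ 276 (mod 341)
85 = 64 + 16 + 4 + 1 in binary powers of 2.
So 12^85 ≡ 276 · 298 · 276 · 12 ≡ 254 (mod 341).
Squaring chain: 254 → 67; never reaches −1, so base 12 is a Miller–Rabin witness that 341 is composite.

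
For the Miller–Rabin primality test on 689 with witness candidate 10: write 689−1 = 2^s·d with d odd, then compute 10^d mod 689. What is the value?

689 − 1 = 688 = 2^4 · 43, so d = 43.
10^1 ≡ 10 (mod 689)
10^2 ≡ 10^2 = 100 ≡ 100 (mod 689)
10^4 ≡ 100^2 = 10000 ≡ 354 (mod 689)
10^8 ≡ 354^2 = 125316 ≡ 607 (mod 689)
10^16 ≡ 607^2 = 368449 ≡ 523 (mod 689)
10^32 ≡ 523^2 = 273529 ≡ 685 (mod 689)
43 = 32 + 8 + 2 + 1 in binary powers of 2.
So 10^43 ≡ 685 · 607 · 100 · 10 ≡ 36 (mod 689).
Squaring chain: 36 → 607 → 523 → 685; never reaches −1, so base 10 is a Miller–Rabin witness that 689 is composite.

36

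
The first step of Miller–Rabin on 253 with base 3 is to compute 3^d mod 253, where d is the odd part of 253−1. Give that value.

236

253 − 1 = 252 = 2^2 · 63, so d = 63.
3^1 ≡ 3 (mod 253)
3^2 ≡ 3^2 = 9 ≡ 9 (mod 253)
3^4 ≡ 9^2 = 81 ≡ 81 (mod 253)
3^8 ≡ 81^2 = 6561 ≡ 236 (mod 253)
3^16 ≡ 236^2 = 55696 ≡ 36 (mod 253)
3^32 ≡ 36^2 = 1296 ≡ 31 (mod 253)
63 = 32 + 16 + 8 + 4 + 2 + 1 in binary powers of 2.
So 3^63 ≡ 31 · 36 · 236 · 81 · 9 · 3 ≡ 236 (mod 253).
Squaring chain: 236 → 36; never reaches −1, so base 3 is a Miller–Rabin witness that 253 is composite.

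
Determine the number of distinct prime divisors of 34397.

34397 = 11 · 3127
3127 = 53 · 59
34397 = 11 · 53 · 59, which has 3 distinct prime factors.

3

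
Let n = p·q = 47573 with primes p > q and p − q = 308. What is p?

Since p = q + 308, we have 47573 = q(q + 308), so q² + 308q − 47573 = 0.
Discriminant: 308² + 4·47573 = 94864 + 190292 = 285156; √285156 = 534.
q = (−308 + 534)/2 = 113, and p = q + 308 = 421.
Check: 113 · 421 = 47573.

421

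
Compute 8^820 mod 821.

8^1 ≡ 8 (mod 821)
8^2 ≡ 8^2 = 64 ≡ 64 (mod 821)
8^4 ≡ 64^2 = 4096 ≡ 812 (mod 821)
8^8 ≡ 812^2 = 659344 ≡ 81 (mod 821)
8^16 ≡ 81^2 = 6561 ≡ 814 (mod 821)
8^32 ≡ 814^2 = 662596 ≡ 49 (mod 821)
8^64 ≡ 49^2 = 2401 ≡ 759 (mod 821)
8^128 ≡ 759^2 = 576081 ≡ 560 (mod 821)
8^256 ≡ 560^2 = 313600 ≡ 799 (mod 821)
8^512 ≡ 799^2 = 638401 ≡ 484 (mod 821)
820 = 512 + 256 + 32 + 16 + 4 in binary powers of 2.
So 8^820 ≡ 484 · 799 · 49 · 814 · 812 ≡ 1 (mod 821).
Since the result is 1, base 8 gives no evidence that 821 is composite.

1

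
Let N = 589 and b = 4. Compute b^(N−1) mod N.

4^1 ≡ 4 (mod 589)
4^2 ≡ 4^2 = 16 ≡ 16 (mod 589)
4^4 ≡ 16^2 = 256 ≡ 256 (mod 589)
4^8 ≡ 256^2 = 65536 ≡ 157 (mod 589)
4^16 ≡ 157^2 = 24649 ≡ 500 (mod 589)
4^32 ≡ 500^2 = 250000 ≡ 264 (mod 589)
4^64 ≡ 264^2 = 69696 ≡ 194 (mod 589)
4^128 ≡ 194^2 = 37636 ≡ 529 (mod 589)
4^256 ≡ 529^2 = 279841 ≡ 66 (mod 589)
4^512 ≡ 66^2 = 4356 ≡ 233 (mod 589)
588 = 512 + 64 + 8 + 4 in binary powers of 2.
So 4^588 ≡ 233 · 194 · 157 · 256 ≡ 64 (mod 589).
Since 64 ≠ 1, base 4 is a Fermat witness: 589 is composite.

64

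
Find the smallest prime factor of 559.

559 is odd.
Digit sum 19, not divisible by 3.
Ends in 9: not divisible by 5.
7: 559 = 7·79 + 6
11: 559 = 11·50 + 9
13: 559 = 13·43

13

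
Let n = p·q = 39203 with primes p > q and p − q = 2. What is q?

197

Since p = q + 2, we have 39203 = q(q + 2), so q² + 2q − 39203 = 0.
Discriminant: 2² + 4·39203 = 4 + 156812 = 156816; √156816 = 396.
q = (−2 + 396)/2 = 197, and p = q + 2 = 199.
Check: 197 · 199 = 39203.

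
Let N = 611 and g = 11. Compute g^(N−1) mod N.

11^1 ≡ 11 (mod 611)
11^2 ≡ 11^2 = 121 ≡ 121 (mod 611)
11^4 ≡ 121^2 = 14641 ≡ 588 (mod 611)
11^8 ≡ 588^2 = 345744 ≡ 529 (mod 611)
11^16 ≡ 529^2 = 279841 ≡ 3 (mod 611)
11^32 ≡ 3^2 = 9 ≡ 9 (mod 611)
11^64 ≡ 9^2 = 81 ≡ 81 (mod 611)
11^128 ≡ 81^2 = 6561 ≡ 451 (mod 611)
11^256 ≡ 451^2 = 203401 ≡ 549 (mod 611)
11^512 ≡ 549^2 = 301401 ≡ 178 (mod 611)
610 = 512 + 64 + 32 + 2 in binary powers of 2.
So 11^610 ≡ 178 · 81 · 9 · 121 ≡ 335 (mod 611).
Since 335 ≠ 1, base 11 is a Fermat witness: 611 is composite.

335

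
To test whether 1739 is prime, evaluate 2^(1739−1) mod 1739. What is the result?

2^1 ≡ 2 (mod 1739)
2^2 ≡ 2^2 = 4 ≡ 4 (mod 1739)
2^4 ≡ 4^2 = 16 ≡ 16 (mod 1739)
2^8 ≡ 16^2 = 256 ≡ 256 (mod 1739)
2^16 ≡ 256^2 = 65536 ≡ 1193 (mod 1739)
2^32 ≡ 1193^2 = 1423249 ≡ 747 (mod 1739)
2^64 ≡ 747^2 = 558009 ≡ 1529 (mod 1739)
2^128 ≡ 1529^2 = 2337841 ≡ 625 (mod 1739)
2^256 ≡ 625^2 = 390625 ≡ 1089 (mod 1739)
2^512 ≡ 1089^2 = 1185921 ≡ 1662 (mod 1739)
2^1024 ≡ 1662^2 = 2762244 ≡ 712 (mod 1739)
1738 = 1024 + 512 + 128 + 64 + 8 + 2 in binary powers of 2.
So 2^1738 ≡ 712 · 1662 · 625 · 1529 · 256 · 4 ≡ 1283 (mod 1739).
Since 1283 ≠ 1, base 2 is a Fermat witness: 1739 is composite.

1283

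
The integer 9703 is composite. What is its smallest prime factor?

9703 is odd.
Digit sum 19, not divisible by 3.
Ends in 3: not divisible by 5.
7: 9703 = 7·1386 + 1
11: 9703 = 11·882 + 1
13: 9703 = 13·746 + 5
17: 9703 = 17·570 + 13
19: 9703 = 19·510 + 13
23: 9703 = 23·421 + 20
29: 9703 = 29·334 + 17
31: 9703 = 31·313

31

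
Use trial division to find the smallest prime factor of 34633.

59

34633 is odd.
Digit sum 19, not divisible by 3.
Ends in 3: not divisible by 5.
7: 34633 = 7·4947 + 4
11: 34633 = 11·3148 + 5
13: 34633 = 13·2664 + 1
17: 34633 = 17·2037 + 4
19: 34633 = 19·1822 + 15
23: 34633 = 23·1505 + 18
29: 34633 = 29·1194 + 7
31: 34633 = 31·1117 + 6
37: 34633 = 37·936 + 1
41: 34633 = 41·844 + 29
43: 34633 = 43·805 + 18
47: 34633 = 47·736 + 41
53: 34633 = 53·653 + 24
59: 34633 = 59·587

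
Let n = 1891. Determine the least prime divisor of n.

1891 is odd.
Digit sum 19, not divisible by 3.
Ends in 1: not divisible by 5.
7: 1891 = 7·270 + 1
11: 1891 = 11·171 + 10
13: 1891 = 13·145 + 6
17: 1891 = 17·111 + 4
19: 1891 = 19·99 + 10
23: 1891 = 23·82 + 5
29: 1891 = 29·65 + 6
31: 1891 = 31·61

31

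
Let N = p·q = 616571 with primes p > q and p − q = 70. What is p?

821

Since p = q + 70, we have 616571 = q(q + 70), so q² + 70q − 616571 = 0.
Discriminant: 70² + 4·616571 = 4900 + 2466284 = 2471184; √2471184 = 1572.
q = (−70 + 1572)/2 = 751, and p = q + 70 = 821.
Check: 751 · 821 = 616571.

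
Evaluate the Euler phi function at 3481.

3422

Factor: 3481 = 59^2.
φ(3481) = 59^1·(59−1) = 3422.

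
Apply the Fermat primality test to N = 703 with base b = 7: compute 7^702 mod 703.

7^1 ≡ 7 (mod 703)
7^2 ≡ 7^2 = 49 ≡ 49 (mod 703)
7^4 ≡ 49^2 = 2401 ≡ 292 (mod 703)
7^8 ≡ 292^2 = 85264 ≡ 201 (mod 703)
7^16 ≡ 201^2 = 40401 ≡ 330 (mod 703)
7^32 ≡ 330^2 = 108900 ≡ 638 (mod 703)
7^64 ≡ 638^2 = 407044 ≡ 7 (mod 703)
7^128 ≡ 7^2 = 49 ≡ 49 (mod 703)
7^256 ≡ 49^2 = 2401 ≡ 292 (mod 703)
7^512 ≡ 292^2 = 85264 ≡ 201 (mod 703)
702 = 512 + 128 + 32 + 16 + 8 + 4 + 2 in binary powers of 2.
So 7^702 ≡ 201 · 49 · 638 · 330 · 201 · 292 · 49 ≡ 1 (mod 703).
Since the result is 1, base 7 gives no evidence that 703 is composite.

1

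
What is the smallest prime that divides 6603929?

6603929 is odd.
Digit sum 35, not divisible by 3.
Ends in 9: not divisible by 5.
7: 6603929 = 7·943418 + 3
11: 6603929 = 11·600357 + 2
13: 6603929 = 13·507994 + 7
17: 6603929 = 17·388466 + 7
19: 6603929 = 19·347575 + 4
23: 6603929 = 23·287127 + 8
29: 6603929 = 29·227721 + 20
31: 6603929 = 31·213029 + 30
37: 6603929 = 37·178484 + 21
41: 6603929 = 41·161071 + 18
43: 6603929 = 43·153579 + 32
47: 6603929 = 47·140509 + 6
53: 6603929 = 53·124602 + 23
59: 6603929 = 59·111931

59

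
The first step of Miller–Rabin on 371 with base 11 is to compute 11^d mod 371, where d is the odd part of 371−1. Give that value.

324

371 − 1 = 370 = 2^1 · 185, so d = 185.
11^1 ≡ 11 (mod 371)
11^2 ≡ 11^2 = 121 ≡ 121 (mod 371)
11^4 ≡ 121^2 = 14641 ≡ 172 (mod 371)
11^8 ≡ 172^2 = 29584 ≡ 275 (mod 371)
11^16 ≡ 275^2 = 75625 ≡ 312 (mod 371)
11^32 ≡ 312^2 = 97344 ≡ 142 (mod 371)
11^64 ≡ 142^2 = 20164 ≡ 130 (mod 371)
11^128 ≡ 130^2 = 16900 ≡ 205 (mod 371)
185 = 128 + 32 + 16 + 8 + 1 in binary powers of 2.
So 11^185 ≡ 205 · 142 · 312 · 275 · 11 ≡ 324 (mod 371).
Squaring chain: 324; never reaches −1, so base 11 is a Miller–Rabin witness that 371 is composite.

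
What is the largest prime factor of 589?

31

589 = 19 · 31
31 is prime.
So 589 = 19 · 31; the largest prime factor is 31.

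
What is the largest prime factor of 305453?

97

305453 = 47 · 6499
6499 = 67 · 97
97 is prime.
So 305453 = 47 · 67 · 97; the largest prime factor is 97.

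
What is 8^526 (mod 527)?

8^1 ≡ 8 (mod 527)
8^2 ≡ 8^2 = 64 ≡ 64 (mod 527)
8^4 ≡ 64^2 = 4096 ≡ 407 (mod 527)
8^8 ≡ 407^2 = 165649 ≡ 171 (mod 527)
8^16 ≡ 171^2 = 29241 ≡ 256 (mod 527)
8^32 ≡ 256^2 = 65536 ≡ 188 (mod 527)
8^64 ≡ 188^2 = 35344 ≡ 35 (mod 527)
8^128 ≡ 35^2 = 1225 ≡ 171 (mod 527)
8^256 ≡ 171^2 = 29241 ≡ 256 (mod 527)
8^512 ≡ 256^2 = 65536 ≡ 188 (mod 527)
526 = 512 + 8 + 4 + 2 in binary powers of 2.
So 8^526 ≡ 188 · 171 · 407 · 64 ≡ 225 (mod 527).
Since 225 ≠ 1, base 8 is a Fermat witness: 527 is composite.

225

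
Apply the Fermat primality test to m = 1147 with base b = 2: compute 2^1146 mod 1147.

2^1 ≡ 2 (mod 1147)
2^2 ≡ 2^2 = 4 ≡ 4 (mod 1147)
2^4 ≡ 4^2 = 16 ≡ 16 (mod 1147)
2^8 ≡ 16^2 = 256 ≡ 256 (mod 1147)
2^16 ≡ 256^2 = 65536 ≡ 157 (mod 1147)
2^32 ≡ 157^2 = 24649 ≡ 562 (mod 1147)
2^64 ≡ 562^2 = 315844 ≡ 419 (mod 1147)
2^128 ≡ 419^2 = 175561 ≡ 70 (mod 1147)
2^256 ≡ 70^2 = 4900 ≡ 312 (mod 1147)
2^512 ≡ 312^2 = 97344 ≡ 996 (mod 1147)
2^1024 ≡ 996^2 = 992016 ≡ 1008 (mod 1147)
1146 = 1024 + 64 + 32 + 16 + 8 + 2 in binary powers of 2.
So 2^1146 ≡ 1008 · 419 · 562 · 157 · 256 · 4 ≡ 529 (mod 1147).
Since 529 ≠ 1, base 2 is a Fermat witness: 1147 is composite.

529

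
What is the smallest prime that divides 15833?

15833 is odd.
Digit sum 20, not divisible by 3.
Ends in 3: not divisible by 5.
7: 15833 = 7·2261 + 6
11: 15833 = 11·1439 + 4
13: 15833 = 13·1217 + 12
17: 15833 = 17·931 + 6
19: 15833 = 19·833 + 6
23: 15833 = 23·688 + 9
29: 15833 = 29·545 + 28
31: 15833 = 31·510 + 23
37: 15833 = 37·427 + 34
41: 15833 = 41·386 + 7
43: 15833 = 43·368 + 9
47: 15833 = 47·336 + 41
53: 15833 = 53·298 + 39
59: 15833 = 59·268 + 21
61: 15833 = 61·259 + 34
67: 15833 = 67·236 + 21
71: 15833 = 71·223

71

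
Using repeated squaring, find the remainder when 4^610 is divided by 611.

425

4^1 ≡ 4 (mod 611)
4^2 ≡ 4^2 = 16 ≡ 16 (mod 611)
4^4 ≡ 16^2 = 256 ≡ 256 (mod 611)
4^8 ≡ 256^2 = 65536 ≡ 159 (mod 611)
4^16 ≡ 159^2 = 25281 ≡ 230 (mod 611)
4^32 ≡ 230^2 = 52900 ≡ 354 (mod 611)
4^64 ≡ 354^2 = 125316 ≡ 61 (mod 611)
4^128 ≡ 61^2 = 3721 ≡ 55 (mod 611)
4^256 ≡ 55^2 = 3025 ≡ 581 (mod 611)
4^512 ≡ 581^2 = 337561 ≡ 289 (mod 611)
610 = 512 + 64 + 32 + 2 in binary powers of 2.
So 4^610 ≡ 289 · 61 · 354 · 16 ≡ 425 (mod 611).
Since 425 ≠ 1, base 4 is a Fermat witness: 611 is composite.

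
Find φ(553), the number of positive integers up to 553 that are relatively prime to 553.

Factor: 553 = 7 · 79.
φ(553) = (7−1) · (79−1) = 6 · 78 = 468.

468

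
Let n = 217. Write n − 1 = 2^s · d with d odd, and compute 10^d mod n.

217 − 1 = 216 = 2^3 · 27, so d = 27.
10^1 ≡ 10 (mod 217)
10^2 ≡ 10^2 = 100 ≡ 100 (mod 217)
10^4 ≡ 100^2 = 10000 ≡ 18 (mod 217)
10^8 ≡ 18^2 = 324 ≡ 107 (mod 217)
10^16 ≡ 107^2 = 11449 ≡ 165 (mod 217)
27 = 16 + 8 + 2 + 1 in binary powers of 2.
So 10^27 ≡ 165 · 107 · 100 · 10 ≡ 97 (mod 217).
Squaring chain: 97 → 78 → 8; never reaches −1, so base 10 is a Miller–Rabin witness that 217 is composite.

97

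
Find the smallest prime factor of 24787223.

73

24787223 is odd.
Digit sum 35, not divisible by 3.
Ends in 3: not divisible by 5.
7: 24787223 = 7·3541031 + 6
11: 24787223 = 11·2253383 + 10
13: 24787223 = 13·1906709 + 6
17: 24787223 = 17·1458071 + 16
19: 24787223 = 19·1304590 + 13
23: 24787223 = 23·1077705 + 8
29: 24787223 = 29·854731 + 24
31: 24787223 = 31·799587 + 26
37: 24787223 = 37·669924 + 35
41: 24787223 = 41·604566 + 17
43: 24787223 = 43·576447 + 2
47: 24787223 = 47·527387 + 34
53: 24787223 = 53·467683 + 24
59: 24787223 = 59·420122 + 25
61: 24787223 = 61·406347 + 56
67: 24787223 = 67·369958 + 37
71: 24787223 = 71·349115 + 58
73: 24787223 = 73·339551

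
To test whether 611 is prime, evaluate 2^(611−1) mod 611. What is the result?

2^1 ≡ 2 (mod 611)
2^2 ≡ 2^2 = 4 ≡ 4 (mod 611)
2^4 ≡ 4^2 = 16 ≡ 16 (mod 611)
2^8 ≡ 16^2 = 256 ≡ 256 (mod 611)
2^16 ≡ 256^2 = 65536 ≡ 159 (mod 611)
2^32 ≡ 159^2 = 25281 ≡ 230 (mod 611)
2^64 ≡ 230^2 = 52900 ≡ 354 (mod 611)
2^128 ≡ 354^2 = 125316 ≡ 61 (mod 611)
2^256 ≡ 61^2 = 3721 ≡ 55 (mod 611)
2^512 ≡ 55^2 = 3025 ≡ 581 (mod 611)
610 = 512 + 64 + 32 + 2 in binary powers of 2.
So 2^610 ≡ 581 · 354 · 230 · 4 ≡ 101 (mod 611).
Since 101 ≠ 1, base 2 is a Fermat witness: 611 is composite.

101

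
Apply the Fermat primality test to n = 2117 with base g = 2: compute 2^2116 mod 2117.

1243

2^1 ≡ 2 (mod 2117)
2^2 ≡ 2^2 = 4 ≡ 4 (mod 2117)
2^4 ≡ 4^2 = 16 ≡ 16 (mod 2117)
2^8 ≡ 16^2 = 256 ≡ 256 (mod 2117)
2^16 ≡ 256^2 = 65536 ≡ 2026 (mod 2117)
2^32 ≡ 2026^2 = 4104676 ≡ 1930 (mod 2117)
2^64 ≡ 1930^2 = 3724900 ≡ 1097 (mod 2117)
2^128 ≡ 1097^2 = 1203409 ≡ 953 (mod 2117)
2^256 ≡ 953^2 = 908209 ≡ 16 (mod 2117)
2^512 ≡ 16^2 = 256 ≡ 256 (mod 2117)
2^1024 ≡ 256^2 = 65536 ≡ 2026 (mod 2117)
2^2048 ≡ 2026^2 = 4104676 ≡ 1930 (mod 2117)
2116 = 2048 + 64 + 4 in binary powers of 2.
So 2^2116 ≡ 1930 · 1097 · 16 ≡ 1243 (mod 2117).
Since 1243 ≠ 1, base 2 is a Fermat witness: 2117 is composite.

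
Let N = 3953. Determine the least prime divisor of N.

3953 is odd.
Digit sum 20, not divisible by 3.
Ends in 3: not divisible by 5.
7: 3953 = 7·564 + 5
11: 3953 = 11·359 + 4
13: 3953 = 13·304 + 1
17: 3953 = 17·232 + 9
19: 3953 = 19·208 + 1
23: 3953 = 23·171 + 20
29: 3953 = 29·136 + 9
31: 3953 = 31·127 + 16
37: 3953 = 37·106 + 31
41: 3953 = 41·96 + 17
43: 3953 = 43·91 + 40
47: 3953 = 47·84 + 5
53: 3953 = 53·74 + 31
59: 3953 = 59·67

59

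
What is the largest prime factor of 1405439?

83

1405439 = 7 · 200777
200777 = 41 · 4897
4897 = 59 · 83
83 is prime.
So 1405439 = 7 · 41 · 59 · 83; the largest prime factor is 83.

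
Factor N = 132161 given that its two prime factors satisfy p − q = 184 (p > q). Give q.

283

Since p = q + 184, we have 132161 = q(q + 184), so q² + 184q − 132161 = 0.
Discriminant: 184² + 4·132161 = 33856 + 528644 = 562500; √562500 = 750.
q = (−184 + 750)/2 = 283, and p = q + 184 = 467.
Check: 283 · 467 = 132161.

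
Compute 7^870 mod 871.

545

7^1 ≡ 7 (mod 871)
7^2 ≡ 7^2 = 49 ≡ 49 (mod 871)
7^4 ≡ 49^2 = 2401 ≡ 659 (mod 871)
7^8 ≡ 659^2 = 434281 ≡ 523 (mod 871)
7^16 ≡ 523^2 = 273529 ≡ 35 (mod 871)
7^32 ≡ 35^2 = 1225 ≡ 354 (mod 871)
7^64 ≡ 354^2 = 125316 ≡ 763 (mod 871)
7^128 ≡ 763^2 = 582169 ≡ 341 (mod 871)
7^256 ≡ 341^2 = 116281 ≡ 438 (mod 871)
7^512 ≡ 438^2 = 191844 ≡ 224 (mod 871)
870 = 512 + 256 + 64 + 32 + 4 + 2 in binary powers of 2.
So 7^870 ≡ 224 · 438 · 763 · 354 · 659 · 49 ≡ 545 (mod 871).
Since 545 ≠ 1, base 7 is a Fermat witness: 871 is composite.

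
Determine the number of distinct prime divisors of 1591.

1591 = 37 · 43
1591 = 37 · 43, which has 2 distinct prime factors.

2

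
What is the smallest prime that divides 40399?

40399 is odd.
Digit sum 25, not divisible by 3.
Ends in 9: not divisible by 5.
7: 40399 = 7·5771 + 2
11: 40399 = 11·3672 + 7
13: 40399 = 13·3107 + 8
17: 40399 = 17·2376 + 7
19: 40399 = 19·2126 + 5
23: 40399 = 23·1756 + 11
29: 40399 = 29·1393 + 2
31: 40399 = 31·1303 + 6
37: 40399 = 37·1091 + 32
41: 40399 = 41·985 + 14
43: 40399 = 43·939 + 22
47: 40399 = 47·859 + 26
53: 40399 = 53·762 + 13
59: 40399 = 59·684 + 43
61: 40399 = 61·662 + 17
67: 40399 = 67·602 + 65
71: 40399 = 71·569

71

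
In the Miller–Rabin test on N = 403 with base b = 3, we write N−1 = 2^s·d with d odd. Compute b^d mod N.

170

403 − 1 = 402 = 2^1 · 201, so d = 201.
3^1 ≡ 3 (mod 403)
3^2 ≡ 3^2 = 9 ≡ 9 (mod 403)
3^4 ≡ 9^2 = 81 ≡ 81 (mod 403)
3^8 ≡ 81^2 = 6561 ≡ 113 (mod 403)
3^16 ≡ 113^2 = 12769 ≡ 276 (mod 403)
3^32 ≡ 276^2 = 76176 ≡ 9 (mod 403)
3^64 ≡ 9^2 = 81 ≡ 81 (mod 403)
3^128 ≡ 81^2 = 6561 ≡ 113 (mod 403)
201 = 128 + 64 + 8 + 1 in binary powers of 2.
So 3^201 ≡ 113 · 81 · 113 · 3 ≡ 170 (mod 403).
Squaring chain: 170; never reaches −1, so base 3 is a Miller–Rabin witness that 403 is composite.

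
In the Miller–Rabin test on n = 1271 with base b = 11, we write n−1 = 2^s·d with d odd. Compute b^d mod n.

998

1271 − 1 = 1270 = 2^1 · 635, so d = 635.
11^1 ≡ 11 (mod 1271)
11^2 ≡ 11^2 = 121 ≡ 121 (mod 1271)
11^4 ≡ 121^2 = 14641 ≡ 660 (mod 1271)
11^8 ≡ 660^2 = 435600 ≡ 918 (mod 1271)
11^16 ≡ 918^2 = 842724 ≡ 51 (mod 1271)
11^32 ≡ 51^2 = 2601 ≡ 59 (mod 1271)
11^64 ≡ 59^2 = 3481 ≡ 939 (mod 1271)
11^128 ≡ 939^2 = 881721 ≡ 918 (mod 1271)
11^256 ≡ 918^2 = 842724 ≡ 51 (mod 1271)
11^512 ≡ 51^2 = 2601 ≡ 59 (mod 1271)
635 = 512 + 64 + 32 + 16 + 8 + 2 + 1 in binary powers of 2.
So 11^635 ≡ 59 · 939 · 59 · 51 · 918 · 121 · 11 ≡ 998 (mod 1271).
Squaring chain: 998; never reaches −1, so base 11 is a Miller–Rabin witness that 1271 is composite.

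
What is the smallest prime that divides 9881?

41

9881 is odd.
Digit sum 26, not divisible by 3.
Ends in 1: not divisible by 5.
7: 9881 = 7·1411 + 4
11: 9881 = 11·898 + 3
13: 9881 = 13·760 + 1
17: 9881 = 17·581 + 4
19: 9881 = 19·520 + 1
23: 9881 = 23·429 + 14
29: 9881 = 29·340 + 21
31: 9881 = 31·318 + 23
37: 9881 = 37·267 + 2
41: 9881 = 41·241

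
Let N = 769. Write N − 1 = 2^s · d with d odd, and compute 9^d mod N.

769 − 1 = 768 = 2^8 · 3, so d = 3.
9^1 ≡ 9 (mod 769)
9^2 ≡ 9^2 = 81 ≡ 81 (mod 769)
3 = 2 + 1 in binary powers of 2.
So 9^3 ≡ 81 · 9 ≡ 729 (mod 769).
Squaring chain: 729 → 62 → 768 → 1 → 1 → 1 → 1 → 1; reaches −1, so base 9 does not prove 769 composite.

729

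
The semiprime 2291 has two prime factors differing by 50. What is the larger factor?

Since p = q + 50, we have 2291 = q(q + 50), so q² + 50q − 2291 = 0.
Discriminant: 50² + 4·2291 = 2500 + 9164 = 11664; √11664 = 108.
q = (−50 + 108)/2 = 29, and p = q + 50 = 79.
Check: 29 · 79 = 2291.

79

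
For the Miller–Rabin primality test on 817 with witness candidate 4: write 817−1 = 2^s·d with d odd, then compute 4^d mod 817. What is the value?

790

817 − 1 = 816 = 2^4 · 51, so d = 51.
4^1 ≡ 4 (mod 817)
4^2 ≡ 4^2 = 16 ≡ 16 (mod 817)
4^4 ≡ 16^2 = 256 ≡ 256 (mod 817)
4^8 ≡ 256^2 = 65536 ≡ 176 (mod 817)
4^16 ≡ 176^2 = 30976 ≡ 747 (mod 817)
4^32 ≡ 747^2 = 558009 ≡ 815 (mod 817)
51 = 32 + 16 + 2 + 1 in binary powers of 2.
So 4^51 ≡ 815 · 747 · 16 · 4 ≡ 790 (mod 817).
Squaring chain: 790 → 729 → 391 → 102; never reaches −1, so base 4 is a Miller–Rabin witness that 817 is composite.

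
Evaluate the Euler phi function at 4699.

4536

Factor: 4699 = 37 · 127.
φ(4699) = (37−1) · (127−1) = 36 · 126 = 4536.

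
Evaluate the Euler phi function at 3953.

Factor: 3953 = 59 · 67.
φ(3953) = (59−1) · (67−1) = 58 · 66 = 3828.

3828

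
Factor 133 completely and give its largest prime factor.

133 = 7 · 19
19 is prime.
So 133 = 7 · 19; the largest prime factor is 19.

19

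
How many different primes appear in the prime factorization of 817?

2

817 = 19 · 43
817 = 19 · 43, which has 2 distinct prime factors.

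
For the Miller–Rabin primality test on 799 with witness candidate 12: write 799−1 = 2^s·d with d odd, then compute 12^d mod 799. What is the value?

316

799 − 1 = 798 = 2^1 · 399, so d = 399.
12^1 ≡ 12 (mod 799)
12^2 ≡ 12^2 = 144 ≡ 144 (mod 799)
12^4 ≡ 144^2 = 20736 ≡ 761 (mod 799)
12^8 ≡ 761^2 = 579121 ≡ 645 (mod 799)
12^16 ≡ 645^2 = 416025 ≡ 545 (mod 799)
12^32 ≡ 545^2 = 297025 ≡ 596 (mod 799)
12^64 ≡ 596^2 = 355216 ≡ 460 (mod 799)
12^128 ≡ 460^2 = 211600 ≡ 664 (mod 799)
12^256 ≡ 664^2 = 440896 ≡ 647 (mod 799)
399 = 256 + 128 + 8 + 4 + 2 + 1 in binary powers of 2.
So 12^399 ≡ 647 · 664 · 645 · 761 · 144 · 12 ≡ 316 (mod 799).
Squaring chain: 316; never reaches −1, so base 12 is a Miller–Rabin witness that 799 is composite.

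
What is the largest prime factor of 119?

119 = 7 · 17
17 is prime.
So 119 = 7 · 17; the largest prime factor is 17.

17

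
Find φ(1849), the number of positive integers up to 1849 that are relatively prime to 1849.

Factor: 1849 = 43^2.
φ(1849) = 43^1·(43−1) = 1806.

1806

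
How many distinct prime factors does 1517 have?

2

1517 = 37 · 41
1517 = 37 · 41, which has 2 distinct prime factors.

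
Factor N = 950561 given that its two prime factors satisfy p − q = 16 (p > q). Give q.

Since p = q + 16, we have 950561 = q(q + 16), so q² + 16q − 950561 = 0.
Discriminant: 16² + 4·950561 = 256 + 3802244 = 3802500; √3802500 = 1950.
q = (−16 + 1950)/2 = 967, and p = q + 16 = 983.
Check: 967 · 983 = 950561.

967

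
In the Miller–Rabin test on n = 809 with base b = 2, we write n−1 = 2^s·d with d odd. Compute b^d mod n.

491

809 − 1 = 808 = 2^3 · 101, so d = 101.
2^1 ≡ 2 (mod 809)
2^2 ≡ 2^2 = 4 ≡ 4 (mod 809)
2^4 ≡ 4^2 = 16 ≡ 16 (mod 809)
2^8 ≡ 16^2 = 256 ≡ 256 (mod 809)
2^16 ≡ 256^2 = 65536 ≡ 7 (mod 809)
2^32 ≡ 7^2 = 49 ≡ 49 (mod 809)
2^64 ≡ 49^2 = 2401 ≡ 783 (mod 809)
101 = 64 + 32 + 4 + 1 in binary powers of 2.
So 2^101 ≡ 783 · 49 · 16 · 2 ≡ 491 (mod 809).
Squaring chain: 491 → 808 → 1; reaches −1, so base 2 does not prove 809 composite.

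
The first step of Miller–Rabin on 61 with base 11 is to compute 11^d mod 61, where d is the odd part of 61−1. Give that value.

50

61 − 1 = 60 = 2^2 · 15, so d = 15.
11^1 ≡ 11 (mod 61)
11^2 ≡ 11^2 = 121 ≡ 60 (mod 61)
11^4 ≡ 60^2 = 3600 ≡ 1 (mod 61)
11^8 ≡ 1^2 = 1 ≡ 1 (mod 61)
15 = 8 + 4 + 2 + 1 in binary powers of 2.
So 11^15 ≡ 1 · 1 · 60 · 11 ≡ 50 (mod 61).
Squaring chain: 50 → 60; reaches −1, so base 11 does not prove 61 composite.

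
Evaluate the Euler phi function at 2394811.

Factor: 2394811 = 101 · 131 · 181.
φ(2394811) = (101−1) · (131−1) · (181−1) = 100 · 130 · 180 = 2340000.

2340000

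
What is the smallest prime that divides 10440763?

10440763 is odd.
Digit sum 25, not divisible by 3.
Ends in 3: not divisible by 5.
7: 10440763 = 7·1491537 + 4
11: 10440763 = 11·949160 + 3
13: 10440763 = 13·803135 + 8
17: 10440763 = 17·614162 + 9
19: 10440763 = 19·549513 + 16
23: 10440763 = 23·453946 + 5
29: 10440763 = 29·360026 + 9
31: 10440763 = 31·336798 + 25
37: 10440763 = 37·282182 + 29
41: 10440763 = 41·254652 + 31
43: 10440763 = 43·242808 + 19
47: 10440763 = 47·222143 + 42
53: 10440763 = 53·196995 + 28
59: 10440763 = 59·176962 + 5
61: 10440763 = 61·171160 + 3
67: 10440763 = 67·155832 + 19
71: 10440763 = 71·147053

71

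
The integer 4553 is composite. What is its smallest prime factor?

4553 is odd.
Digit sum 17, not divisible by 3.
Ends in 3: not divisible by 5.
7: 4553 = 7·650 + 3
11: 4553 = 11·413 + 10
13: 4553 = 13·350 + 3
17: 4553 = 17·267 + 14
19: 4553 = 19·239 + 12
23: 4553 = 23·197 + 22
29: 4553 = 29·157

29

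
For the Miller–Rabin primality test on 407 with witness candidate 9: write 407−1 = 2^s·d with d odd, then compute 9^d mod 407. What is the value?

407 − 1 = 406 = 2^1 · 203, so d = 203.
9^1 ≡ 9 (mod 407)
9^2 ≡ 9^2 = 81 ≡ 81 (mod 407)
9^4 ≡ 81^2 = 6561 ≡ 49 (mod 407)
9^8 ≡ 49^2 = 2401 ≡ 366 (mod 407)
9^16 ≡ 366^2 = 133956 ≡ 53 (mod 407)
9^32 ≡ 53^2 = 2809 ≡ 367 (mod 407)
9^64 ≡ 367^2 = 134689 ≡ 379 (mod 407)
9^128 ≡ 379^2 = 143641 ≡ 377 (mod 407)
203 = 128 + 64 + 8 + 2 + 1 in binary powers of 2.
So 9^203 ≡ 377 · 379 · 366 · 81 · 9 ≡ 256 (mod 407).
Squaring chain: 256; never reaches −1, so base 9 is a Miller–Rabin witness that 407 is composite.

256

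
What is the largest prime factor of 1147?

1147 = 31 · 37
37 is prime.
So 1147 = 31 · 37; the largest prime factor is 37.

37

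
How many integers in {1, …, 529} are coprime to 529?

Factor: 529 = 23^2.
φ(529) = 23^1·(23−1) = 506.

506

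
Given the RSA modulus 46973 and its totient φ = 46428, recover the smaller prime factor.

107

φ(n) = (p−1)(q−1) = n − (p+q) + 1, so p + q = 46973 − 46428 + 1 = 546.
p and q are the roots of t² − 546t + 46973 = 0.
Discriminant: 546² − 4·46973 = 298116 − 187892 = 110224; √110224 = 332.
q = (546 − 332)/2 = 107, p = (546 + 332)/2 = 439.
Check: 107 · 439 = 46973.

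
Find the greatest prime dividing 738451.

738451 = 7 · 105493
105493 = 31 · 3403
3403 = 41 · 83
83 is prime.
So 738451 = 7 · 31 · 41 · 83; the largest prime factor is 83.

83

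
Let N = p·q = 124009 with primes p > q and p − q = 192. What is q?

269

Since p = q + 192, we have 124009 = q(q + 192), so q² + 192q − 124009 = 0.
Discriminant: 192² + 4·124009 = 36864 + 496036 = 532900; √532900 = 730.
q = (−192 + 730)/2 = 269, and p = q + 192 = 461.
Check: 269 · 461 = 124009.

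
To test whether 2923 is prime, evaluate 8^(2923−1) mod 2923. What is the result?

1553

8^1 ≡ 8 (mod 2923)
8^2 ≡ 8^2 = 64 ≡ 64 (mod 2923)
8^4 ≡ 64^2 = 4096 ≡ 1173 (mod 2923)
8^8 ≡ 1173^2 = 1375929 ≡ 2119 (mod 2923)
8^16 ≡ 2119^2 = 4490161 ≡ 433 (mod 2923)
8^32 ≡ 433^2 = 187489 ≡ 417 (mod 2923)
8^64 ≡ 417^2 = 173889 ≡ 1432 (mod 2923)
8^128 ≡ 1432^2 = 2050624 ≡ 1601 (mod 2923)
8^256 ≡ 1601^2 = 2563201 ≡ 2653 (mod 2923)
8^512 ≡ 2653^2 = 7038409 ≡ 2748 (mod 2923)
8^1024 ≡ 2748^2 = 7551504 ≡ 1395 (mod 2923)
8^2048 ≡ 1395^2 = 1946025 ≡ 2230 (mod 2923)
2922 = 2048 + 512 + 256 + 64 + 32 + 8 + 2 in binary powers of 2.
So 8^2922 ≡ 2230 · 2748 · 2653 · 1432 · 417 · 2119 · 64 ≡ 1553 (mod 2923).
Since 1553 ≠ 1, base 8 is a Fermat witness: 2923 is composite.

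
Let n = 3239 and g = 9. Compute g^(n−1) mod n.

9^1 ≡ 9 (mod 3239)
9^2 ≡ 9^2 = 81 ≡ 81 (mod 3239)
9^4 ≡ 81^2 = 6561 ≡ 83 (mod 3239)
9^8 ≡ 83^2 = 6889 ≡ 411 (mod 3239)
9^16 ≡ 411^2 = 168921 ≡ 493 (mod 3239)
9^32 ≡ 493^2 = 243049 ≡ 124 (mod 3239)
9^64 ≡ 124^2 = 15376 ≡ 2420 (mod 3239)
9^128 ≡ 2420^2 = 5856400 ≡ 288 (mod 3239)
9^256 ≡ 288^2 = 82944 ≡ 1969 (mod 3239)
9^512 ≡ 1969^2 = 3876961 ≡ 3117 (mod 3239)
9^1024 ≡ 3117^2 = 9715689 ≡ 1928 (mod 3239)
9^2048 ≡ 1928^2 = 3717184 ≡ 2051 (mod 3239)
3238 = 2048 + 1024 + 128 + 32 + 4 + 2 in binary powers of 2.
So 9^3238 ≡ 2051 · 1928 · 288 · 124 · 83 · 81 ≡ 1352 (mod 3239).
Since 1352 ≠ 1, base 9 is a Fermat witness: 3239 is composite.

1352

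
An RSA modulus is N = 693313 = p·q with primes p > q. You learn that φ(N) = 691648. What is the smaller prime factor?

809

φ(n) = (p−1)(q−1) = n − (p+q) + 1, so p + q = 693313 − 691648 + 1 = 1666.
p and q are the roots of t² − 1666t + 693313 = 0.
Discriminant: 1666² − 4·693313 = 2775556 − 2773252 = 2304; √2304 = 48.
q = (1666 − 48)/2 = 809, p = (1666 + 48)/2 = 857.
Check: 809 · 857 = 693313.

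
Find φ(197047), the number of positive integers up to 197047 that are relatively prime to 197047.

181632

Factor: 197047 = 17 · 67 · 173.
φ(197047) = (17−1) · (67−1) · (173−1) = 16 · 66 · 172 = 181632.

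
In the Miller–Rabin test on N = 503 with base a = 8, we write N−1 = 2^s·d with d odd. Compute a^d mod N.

1

503 − 1 = 502 = 2^1 · 251, so d = 251.
8^1 ≡ 8 (mod 503)
8^2 ≡ 8^2 = 64 ≡ 64 (mod 503)
8^4 ≡ 64^2 = 4096 ≡ 72 (mod 503)
8^8 ≡ 72^2 = 5184 ≡ 154 (mod 503)
8^16 ≡ 154^2 = 23716 ≡ 75 (mod 503)
8^32 ≡ 75^2 = 5625 ≡ 92 (mod 503)
8^64 ≡ 92^2 = 8464 ≡ 416 (mod 503)
8^128 ≡ 416^2 = 173056 ≡ 24 (mod 503)
251 = 128 + 64 + 32 + 16 + 8 + 2 + 1 in binary powers of 2.
So 8^251 ≡ 24 · 416 · 92 · 75 · 154 · 64 · 8 ≡ 1 (mod 503).
Since 8^d ≡ 1 (mod 503), base 8 does not prove 503 composite.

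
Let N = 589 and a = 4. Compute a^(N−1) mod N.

64

4^1 ≡ 4 (mod 589)
4^2 ≡ 4^2 = 16 ≡ 16 (mod 589)
4^4 ≡ 16^2 = 256 ≡ 256 (mod 589)
4^8 ≡ 256^2 = 65536 ≡ 157 (mod 589)
4^16 ≡ 157^2 = 24649 ≡ 500 (mod 589)
4^32 ≡ 500^2 = 250000 ≡ 264 (mod 589)
4^64 ≡ 264^2 = 69696 ≡ 194 (mod 589)
4^128 ≡ 194^2 = 37636 ≡ 529 (mod 589)
4^256 ≡ 529^2 = 279841 ≡ 66 (mod 589)
4^512 ≡ 66^2 = 4356 ≡ 233 (mod 589)
588 = 512 + 64 + 8 + 4 in binary powers of 2.
So 4^588 ≡ 233 · 194 · 157 · 256 ≡ 64 (mod 589).
Since 64 ≠ 1, base 4 is a Fermat witness: 589 is composite.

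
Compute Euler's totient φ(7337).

6160

Factor: 7337 = 11 · 23 · 29.
φ(7337) = (11−1) · (23−1) · (29−1) = 10 · 22 · 28 = 6160.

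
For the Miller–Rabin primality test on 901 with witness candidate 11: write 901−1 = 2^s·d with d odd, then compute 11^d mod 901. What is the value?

623

901 − 1 = 900 = 2^2 · 225, so d = 225.
11^1 ≡ 11 (mod 901)
11^2 ≡ 11^2 = 121 ≡ 121 (mod 901)
11^4 ≡ 121^2 = 14641 ≡ 225 (mod 901)
11^8 ≡ 225^2 = 50625 ≡ 169 (mod 901)
11^16 ≡ 169^2 = 28561 ≡ 630 (mod 901)
11^32 ≡ 630^2 = 396900 ≡ 460 (mod 901)
11^64 ≡ 460^2 = 211600 ≡ 766 (mod 901)
11^128 ≡ 766^2 = 586756 ≡ 205 (mod 901)
225 = 128 + 64 + 32 + 1 in binary powers of 2.
So 11^225 ≡ 205 · 766 · 460 · 11 ≡ 623 (mod 901).
Squaring chain: 623 → 699; never reaches −1, so base 11 is a Miller–Rabin witness that 901 is composite.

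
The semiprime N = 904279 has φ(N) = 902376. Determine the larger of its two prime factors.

997

φ(n) = (p−1)(q−1) = n − (p+q) + 1, so p + q = 904279 − 902376 + 1 = 1904.
p and q are the roots of t² − 1904t + 904279 = 0.
Discriminant: 1904² − 4·904279 = 3625216 − 3617116 = 8100; √8100 = 90.
q = (1904 − 90)/2 = 907, p = (1904 + 90)/2 = 997.
Check: 907 · 997 = 904279.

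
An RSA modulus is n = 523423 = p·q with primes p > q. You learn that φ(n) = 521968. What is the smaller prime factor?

647

φ(n) = (p−1)(q−1) = n − (p+q) + 1, so p + q = 523423 − 521968 + 1 = 1456.
p and q are the roots of t² − 1456t + 523423 = 0.
Discriminant: 1456² − 4·523423 = 2119936 − 2093692 = 26244; √26244 = 162.
q = (1456 − 162)/2 = 647, p = (1456 + 162)/2 = 809.
Check: 647 · 809 = 523423.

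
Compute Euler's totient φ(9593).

9360

Factor: 9593 = 53 · 181.
φ(9593) = (53−1) · (181−1) = 52 · 180 = 9360.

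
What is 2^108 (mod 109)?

1

2^1 ≡ 2 (mod 109)
2^2 ≡ 2^2 = 4 ≡ 4 (mod 109)
2^4 ≡ 4^2 = 16 ≡ 16 (mod 109)
2^8 ≡ 16^2 = 256 ≡ 38 (mod 109)
2^16 ≡ 38^2 = 1444 ≡ 27 (mod 109)
2^32 ≡ 27^2 = 729 ≡ 75 (mod 109)
2^64 ≡ 75^2 = 5625 ≡ 66 (mod 109)
108 = 64 + 32 + 8 + 4 in binary powers of 2.
So 2^108 ≡ 66 · 75 · 38 · 16 ≡ 1 (mod 109).
Since the result is 1, base 2 gives no evidence that 109 is composite.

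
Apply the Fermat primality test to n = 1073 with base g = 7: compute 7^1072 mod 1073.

7

7^1 ≡ 7 (mod 1073)
7^2 ≡ 7^2 = 49 ≡ 49 (mod 1073)
7^4 ≡ 49^2 = 2401 ≡ 255 (mod 1073)
7^8 ≡ 255^2 = 65025 ≡ 645 (mod 1073)
7^16 ≡ 645^2 = 416025 ≡ 774 (mod 1073)
7^32 ≡ 774^2 = 599076 ≡ 342 (mod 1073)
7^64 ≡ 342^2 = 116964 ≡ 7 (mod 1073)
7^128 ≡ 7^2 = 49 ≡ 49 (mod 1073)
7^256 ≡ 49^2 = 2401 ≡ 255 (mod 1073)
7^512 ≡ 255^2 = 65025 ≡ 645 (mod 1073)
7^1024 ≡ 645^2 = 416025 ≡ 774 (mod 1073)
1072 = 1024 + 32 + 16 in binary powers of 2.
So 7^1072 ≡ 774 · 342 · 774 ≡ 7 (mod 1073).
Since 7 ≠ 1, base 7 is a Fermat witness: 1073 is composite.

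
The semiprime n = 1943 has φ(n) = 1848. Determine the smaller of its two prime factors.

φ(n) = (p−1)(q−1) = n − (p+q) + 1, so p + q = 1943 − 1848 + 1 = 96.
p and q are the roots of t² − 96t + 1943 = 0.
Discriminant: 96² − 4·1943 = 9216 − 7772 = 1444; √1444 = 38.
q = (96 − 38)/2 = 29, p = (96 + 38)/2 = 67.
Check: 29 · 67 = 1943.

29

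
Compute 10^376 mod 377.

10^1 ≡ 10 (mod 377)
10^2 ≡ 10^2 = 100 ≡ 100 (mod 377)
10^4 ≡ 100^2 = 10000 ≡ 198 (mod 377)
10^8 ≡ 198^2 = 39204 ≡ 373 (mod 377)
10^16 ≡ 373^2 = 139129 ≡ 16 (mod 377)
10^32 ≡ 16^2 = 256 ≡ 256 (mod 377)
10^64 ≡ 256^2 = 65536 ≡ 315 (mod 377)
10^128 ≡ 315^2 = 99225 ≡ 74 (mod 377)
10^256 ≡ 74^2 = 5476 ≡ 198 (mod 377)
376 = 256 + 64 + 32 + 16 + 8 in binary powers of 2.
So 10^376 ≡ 198 · 315 · 256 · 16 · 373 ≡ 107 (mod 377).
Since 107 ≠ 1, base 10 is a Fermat witness: 377 is composite.

107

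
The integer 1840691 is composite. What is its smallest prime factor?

1840691 is odd.
Digit sum 29, not divisible by 3.
Ends in 1: not divisible by 5.
7: 1840691 = 7·262955 + 6
11: 1840691 = 11·167335 + 6
13: 1840691 = 13·141591 + 8
17: 1840691 = 17·108275 + 16
19: 1840691 = 19·96878 + 9
23: 1840691 = 23·80030 + 1
29: 1840691 = 29·63472 + 3
31: 1840691 = 31·59377 + 4
37: 1840691 = 37·49748 + 15
41: 1840691 = 41·44894 + 37
43: 1840691 = 43·42806 + 33
47: 1840691 = 47·39163 + 30
53: 1840691 = 53·34730 + 1
59: 1840691 = 59·31198 + 9
61: 1840691 = 61·30175 + 16
67: 1840691 = 67·27473

67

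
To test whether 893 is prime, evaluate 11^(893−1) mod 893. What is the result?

11^1 ≡ 11 (mod 893)
11^2 ≡ 11^2 = 121 ≡ 121 (mod 893)
11^4 ≡ 121^2 = 14641 ≡ 353 (mod 893)
11^8 ≡ 353^2 = 124609 ≡ 482 (mod 893)
11^16 ≡ 482^2 = 232324 ≡ 144 (mod 893)
11^32 ≡ 144^2 = 20736 ≡ 197 (mod 893)
11^64 ≡ 197^2 = 38809 ≡ 410 (mod 893)
11^128 ≡ 410^2 = 168100 ≡ 216 (mod 893)
11^256 ≡ 216^2 = 46656 ≡ 220 (mod 893)
11^512 ≡ 220^2 = 48400 ≡ 178 (mod 893)
892 = 512 + 256 + 64 + 32 + 16 + 8 + 4 in binary powers of 2.
So 11^892 ≡ 178 · 220 · 410 · 197 · 144 · 482 · 353 ≡ 410 (mod 893).
Since 410 ≠ 1, base 11 is a Fermat witness: 893 is composite.

410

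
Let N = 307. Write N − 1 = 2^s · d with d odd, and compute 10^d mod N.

1

307 − 1 = 306 = 2^1 · 153, so d = 153.
10^1 ≡ 10 (mod 307)
10^2 ≡ 10^2 = 100 ≡ 100 (mod 307)
10^4 ≡ 100^2 = 10000 ≡ 176 (mod 307)
10^8 ≡ 176^2 = 30976 ≡ 276 (mod 307)
10^16 ≡ 276^2 = 76176 ≡ 40 (mod 307)
10^32 ≡ 40^2 = 1600 ≡ 65 (mod 307)
10^64 ≡ 65^2 = 4225 ≡ 234 (mod 307)
10^128 ≡ 234^2 = 54756 ≡ 110 (mod 307)
153 = 128 + 16 + 8 + 1 in binary powers of 2.
So 10^153 ≡ 110 · 40 · 276 · 10 ≡ 1 (mod 307).
Since 10^d ≡ 1 (mod 307), base 10 does not prove 307 composite.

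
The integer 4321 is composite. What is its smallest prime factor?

4321 is odd.
Digit sum 10, not divisible by 3.
Ends in 1: not divisible by 5.
7: 4321 = 7·617 + 2
11: 4321 = 11·392 + 9
13: 4321 = 13·332 + 5
17: 4321 = 17·254 + 3
19: 4321 = 19·227 + 8
23: 4321 = 23·187 + 20
29: 4321 = 29·149

29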